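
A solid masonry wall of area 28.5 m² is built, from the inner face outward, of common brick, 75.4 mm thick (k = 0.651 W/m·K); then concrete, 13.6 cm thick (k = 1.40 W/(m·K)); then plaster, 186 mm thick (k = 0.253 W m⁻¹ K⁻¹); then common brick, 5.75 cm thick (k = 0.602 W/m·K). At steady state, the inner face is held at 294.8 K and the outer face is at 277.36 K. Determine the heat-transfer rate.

Q = 476 W

Treat each layer as a resistance in series:
  R_common brick = L/(kA) = 0.0754/(0.651·28.5) = 0.004064 K/W
  R_concrete = L/(kA) = 0.136/(1.40·28.5) = 0.003409 K/W
  R_plaster = L/(kA) = 0.186/(0.253·28.5) = 0.02580 K/W
  R_common brick = L/(kA) = 0.0575/(0.602·28.5) = 0.003351 K/W
ΣR = 0.004064 + 0.003409 + 0.02580 + 0.003351 = 0.03662 K/W
Q = ΔT/ΣR = (294.8 K − 277.36 K)/0.03662 = 476 W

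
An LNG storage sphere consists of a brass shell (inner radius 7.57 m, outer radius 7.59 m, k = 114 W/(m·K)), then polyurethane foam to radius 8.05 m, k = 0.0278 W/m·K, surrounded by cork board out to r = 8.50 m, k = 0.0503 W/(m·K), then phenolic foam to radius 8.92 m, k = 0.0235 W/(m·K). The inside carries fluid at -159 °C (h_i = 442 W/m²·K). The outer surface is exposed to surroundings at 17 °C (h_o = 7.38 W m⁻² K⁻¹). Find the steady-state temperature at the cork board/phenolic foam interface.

T = -48.4 °C

Resistance network (inner→outer):
  R_conv,in = 1/(4πr²h) = 1/(4π·7.57²·442) = 3.142×10^-6 K/W
  R_brass = (1/7.57 − 1/7.59)/(4πk) = 3.481×10^-4/(4π·114) = 2.430×10^-7 K/W
  R_polyurethane foam = (1/7.59 − 1/8.05)/(4πk) = 0.007529/(4π·0.0278) = 0.02155 K/W
  R_cork board = (1/8.05 − 1/8.50)/(4πk) = 0.006577/(4π·0.0503) = 0.01040 K/W
  R_phenolic foam = (1/8.50 − 1/8.92)/(4πk) = 0.005539/(4π·0.0235) = 0.01876 K/W
  R_conv,out = 1/(4πr²h) = 1/(4π·8.92²·7.38) = 1.355×10^-4 K/W
ΣR = 3.142×10^-6 + 2.430×10^-7 + 0.02155 + 0.01040 + 0.01876 + 1.355×10^-4 = 0.05085 K/W
Q = ΔT/ΣR = (-159 °C − 17 °C)/0.05085 = -3461 W
From the inner boundary to the cork board/phenolic foam interface, ΣR_partial = 0.03195 K/W.
T_interface = T_in − Q·ΣR_partial = -159 °C − (-3461)(0.03195) = -48.4 °C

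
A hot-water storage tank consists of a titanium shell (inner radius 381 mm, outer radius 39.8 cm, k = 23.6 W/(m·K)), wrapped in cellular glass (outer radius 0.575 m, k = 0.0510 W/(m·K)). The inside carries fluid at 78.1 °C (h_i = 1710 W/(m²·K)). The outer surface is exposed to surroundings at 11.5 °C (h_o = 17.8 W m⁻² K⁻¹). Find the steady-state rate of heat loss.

Series thermal resistances, inner to outer:
  R_conv,in = 1/(4πr²h) = 1/(4π·0.381²·1710) = 3.206×10^-4 K/W
  R_titanium = (1/0.381 − 1/0.398)/(4πk) = 0.1121/(4π·23.6) = 3.780×10^-4 K/W
  R_cellular glass = (1/0.398 − 1/0.575)/(4πk) = 0.7734/(4π·0.0510) = 1.207 K/W
  R_conv,out = 1/(4πr²h) = 1/(4π·0.575²·17.8) = 0.01352 K/W
ΣR = 3.206×10^-4 + 3.780×10^-4 + 1.207 + 0.01352 = 1.221 K/W
Q = ΔT/ΣR = (78.1 °C − 11.5 °C)/1.221 = 54.5 W

Q = 54.5 W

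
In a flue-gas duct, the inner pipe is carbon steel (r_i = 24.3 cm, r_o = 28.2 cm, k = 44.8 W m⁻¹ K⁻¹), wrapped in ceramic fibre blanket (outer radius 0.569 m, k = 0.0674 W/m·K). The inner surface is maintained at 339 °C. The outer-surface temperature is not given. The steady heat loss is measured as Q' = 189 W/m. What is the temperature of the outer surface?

Sum the resistances:
  R'_carbon steel = ln(0.282/0.243)/(2πk) = 0.1488/(2π·44.8) = 5.288×10^-4 m·K/W
  R'_ceramic fibre blanket = ln(0.569/0.282)/(2πk) = 0.7020/(2π·0.0674) = 1.658 m·K/W
ΣR = 1.658 m·K/W
ΔT = Q'·ΣR = 189 × 1.658 = 313.4 K
Heat flows outward, so T_out = T_in − ΔT = 339 − 313.4 = 25.6 °C

T_out = 25.6 °C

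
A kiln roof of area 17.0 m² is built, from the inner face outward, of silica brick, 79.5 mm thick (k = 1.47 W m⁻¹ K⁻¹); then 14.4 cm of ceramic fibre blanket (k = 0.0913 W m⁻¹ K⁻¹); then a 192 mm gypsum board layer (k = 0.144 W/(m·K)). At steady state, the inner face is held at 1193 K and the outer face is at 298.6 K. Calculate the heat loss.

Q = 5.13 kW

Resistance network (inner→outer):
  R_silica brick = L/(kA) = 0.0795/(1.47·17.0) = 0.003181 K/W
  R_ceramic fibre blanket = L/(kA) = 0.144/(0.0913·17.0) = 0.09278 K/W
  R_gypsum board = L/(kA) = 0.192/(0.144·17.0) = 0.07843 K/W
ΣR = 0.003181 + 0.09278 + 0.07843 = 0.1744 K/W
Q = ΔT/ΣR = (1193 K − 298.6 K)/0.1744 = 5130 W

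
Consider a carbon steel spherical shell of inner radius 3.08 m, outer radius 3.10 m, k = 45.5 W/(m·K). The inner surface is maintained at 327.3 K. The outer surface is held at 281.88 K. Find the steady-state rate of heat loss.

Q = 12400 kW

Q = 4πk·ΔT/(1/r₁ − 1/r₂) = 4π × 45.5 × 45.42 / (1/3.08 − 1/3.10) = 1.24×10^7 W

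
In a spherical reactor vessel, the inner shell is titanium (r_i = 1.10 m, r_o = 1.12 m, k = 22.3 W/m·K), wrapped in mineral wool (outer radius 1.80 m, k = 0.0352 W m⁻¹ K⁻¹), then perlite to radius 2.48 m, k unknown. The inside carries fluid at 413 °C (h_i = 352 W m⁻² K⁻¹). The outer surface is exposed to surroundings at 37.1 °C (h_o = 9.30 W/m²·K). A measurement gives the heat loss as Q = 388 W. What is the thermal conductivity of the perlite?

k = 0.0592 W/m·K

ΣR = ΔT/Q = |413 − 37.1|/388 = 0.9688 K/W
Known resistances:
  R_conv,in = 1/(4πr²h) = 1/(4π·1.10²·352) = 1.868×10^-4 K/W
  R_titanium = (1/1.10 − 1/1.12)/(4πk) = 0.01623/(4π·22.3) = 5.793×10^-5 K/W
  R_mineral wool = (1/1.12 − 1/1.80)/(4πk) = 0.3373/(4π·0.0352) = 0.7625 K/W
  R_conv,out = 1/(4πr²h) = 1/(4π·2.48²·9.30) = 0.001391 K/W
R_perlite = ΣR − ΣR_known = 0.9688 − 0.7641 = 0.2047 K/W
(1/r₁−1/r₂)/(4πk) = 0.2047 ⇒ k = 0.1523/(4π·0.2047) = 0.0592 W/m·K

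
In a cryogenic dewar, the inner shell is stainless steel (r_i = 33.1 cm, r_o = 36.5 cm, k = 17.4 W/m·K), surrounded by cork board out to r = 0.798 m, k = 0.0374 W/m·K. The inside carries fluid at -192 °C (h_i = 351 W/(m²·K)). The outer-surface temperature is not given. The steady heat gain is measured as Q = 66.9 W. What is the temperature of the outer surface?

Sum the resistances:
  R_conv,in = 1/(4πr²h) = 1/(4π·0.331²·351) = 0.002069 K/W
  R_stainless steel = (1/0.331 − 1/0.365)/(4πk) = 0.2814/(4π·17.4) = 0.001287 K/W
  R_cork board = (1/0.365 − 1/0.798)/(4πk) = 1.487/(4π·0.0374) = 3.163 K/W
ΣR = 3.166 K/W
ΔT = Q·ΣR = 66.9 × 3.166 = 211.8 K
Heat flows inward, so T_out = T_in + ΔT = -192 + 211.8 = 19.8 °C

T_out = 19.8 °C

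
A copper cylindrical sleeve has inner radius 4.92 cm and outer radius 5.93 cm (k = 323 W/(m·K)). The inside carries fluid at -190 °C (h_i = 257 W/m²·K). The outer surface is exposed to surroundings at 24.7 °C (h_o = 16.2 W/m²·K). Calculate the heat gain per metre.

Series thermal resistances, inner to outer:
  R'_conv,in = 1/(2πr h) = 1/(2π·0.0492·257) = 0.01259 m·K/W
  R'_copper = ln(0.0593/0.0492)/(2πk) = 0.1867/(2π·323) = 9.200×10^-5 m·K/W
  R'_conv,out = 1/(2πr h) = 1/(2π·0.0593·16.2) = 0.1657 m·K/W
ΣR = 0.01259 + 9.200×10^-5 + 0.1657 = 0.1784 m·K/W
Q' = ΔT/ΣR = (-190 °C − 24.7 °C)/0.1784 = -1200 W/m
(Negative Q' ⇒ heat flows inward; heat gain = 1200 W/m.)

Q' = 1200 W/m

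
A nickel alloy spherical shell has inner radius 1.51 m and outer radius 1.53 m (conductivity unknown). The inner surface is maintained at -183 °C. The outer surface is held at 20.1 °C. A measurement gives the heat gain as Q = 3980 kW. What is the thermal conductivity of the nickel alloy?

k = 13.5 W/m·K

ΣR = ΔT/Q = |-183 − 20.1|/3.98×10^6 = 5.103×10^-5 K/W
(1/r₁−1/r₂)/(4πk) = 5.103×10^-5 ⇒ k = 0.008657/(4π·5.103×10^-5) = 13.5 W/m·K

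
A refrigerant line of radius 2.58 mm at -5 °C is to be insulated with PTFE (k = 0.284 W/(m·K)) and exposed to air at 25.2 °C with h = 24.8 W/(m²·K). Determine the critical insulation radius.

For a cylinder, r_cr = k_ins/h = 0.284/24.8 = 0.0115 m = 1.15 cm

r_cr = 1.15 cm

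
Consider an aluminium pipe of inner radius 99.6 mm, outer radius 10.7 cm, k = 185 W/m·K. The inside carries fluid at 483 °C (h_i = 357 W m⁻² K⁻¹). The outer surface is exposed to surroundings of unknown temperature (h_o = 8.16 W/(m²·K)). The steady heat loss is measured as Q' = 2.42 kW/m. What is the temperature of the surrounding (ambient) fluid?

T_out = 30.9 °C

Sum the resistances:
  R'_conv,in = 1/(2πr h) = 1/(2π·0.0996·357) = 0.004476 m·K/W
  R'_aluminium = ln(0.107/0.0996)/(2πk) = 0.07167/(2π·185) = 6.165×10^-5 m·K/W
  R'_conv,out = 1/(2πr h) = 1/(2π·0.107·8.16) = 0.1823 m·K/W
ΣR = 0.1868 m·K/W
ΔT = Q'·ΣR = 2420 × 0.1868 = 452.1 K
Heat flows outward, so T_out = T_in − ΔT = 483 − 452.1 = 30.9 °C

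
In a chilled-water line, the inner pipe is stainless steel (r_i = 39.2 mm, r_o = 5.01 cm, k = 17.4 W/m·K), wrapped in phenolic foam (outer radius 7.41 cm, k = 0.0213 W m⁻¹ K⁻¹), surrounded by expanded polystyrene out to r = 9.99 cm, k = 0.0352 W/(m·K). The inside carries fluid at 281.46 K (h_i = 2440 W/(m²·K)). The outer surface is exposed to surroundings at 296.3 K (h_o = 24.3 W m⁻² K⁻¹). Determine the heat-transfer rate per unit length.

Treat each layer as a resistance in series:
  R'_conv,in = 1/(2πr h) = 1/(2π·0.0392·2440) = 0.001664 m·K/W
  R'_stainless steel = ln(0.0501/0.0392)/(2πk) = 0.2453/(2π·17.4) = 0.002244 m·K/W
  R'_phenolic foam = ln(0.0741/0.0501)/(2πk) = 0.3914/(2π·0.0213) = 2.925 m·K/W
  R'_expanded polystyrene = ln(0.0999/0.0741)/(2πk) = 0.2988/(2π·0.0352) = 1.351 m·K/W
  R'_conv,out = 1/(2πr h) = 1/(2π·0.0999·24.3) = 0.06556 m·K/W
ΣR = 0.001664 + 0.002244 + 2.925 + 1.351 + 0.06556 = 4.345 m·K/W
Q' = ΔT/ΣR = (281.46 K − 296.3 K)/4.345 = -3.42 W/m
(Negative Q' ⇒ heat flows inward; heat gain = 3.42 W/m.)

Q' = 3.42 W/m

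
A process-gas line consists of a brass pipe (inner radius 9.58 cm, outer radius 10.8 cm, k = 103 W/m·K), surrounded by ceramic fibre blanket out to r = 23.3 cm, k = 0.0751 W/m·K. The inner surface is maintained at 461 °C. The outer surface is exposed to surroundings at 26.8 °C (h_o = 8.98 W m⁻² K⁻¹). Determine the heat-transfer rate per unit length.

Resistance network (inner→outer):
  R'_brass = ln(0.108/0.0958)/(2πk) = 0.1199/(2π·103) = 1.852×10^-4 m·K/W
  R'_ceramic fibre blanket = ln(0.233/0.108)/(2πk) = 0.7689/(2π·0.0751) = 1.629 m·K/W
  R'_conv,out = 1/(2πr h) = 1/(2π·0.233·8.98) = 0.07607 m·K/W
ΣR = 1.852×10^-4 + 1.629 + 0.07607 = 1.705 m·K/W
Q' = ΔT/ΣR = (461 °C − 26.8 °C)/1.705 = 255 W/m

Q' = 255 W/m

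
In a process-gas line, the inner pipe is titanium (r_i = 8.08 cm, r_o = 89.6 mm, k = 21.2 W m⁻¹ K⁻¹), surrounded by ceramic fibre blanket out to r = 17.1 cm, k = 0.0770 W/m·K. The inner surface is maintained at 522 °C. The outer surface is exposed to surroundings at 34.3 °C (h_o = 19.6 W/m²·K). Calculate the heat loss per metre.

Series thermal resistances, inner to outer:
  R'_titanium = ln(0.0896/0.0808)/(2πk) = 0.1034/(2π·21.2) = 7.761×10^-4 m·K/W
  R'_ceramic fibre blanket = ln(0.171/0.0896)/(2πk) = 0.6463/(2π·0.0770) = 1.336 m·K/W
  R'_conv,out = 1/(2πr h) = 1/(2π·0.171·19.6) = 0.04749 m·K/W
ΣR = 7.761×10^-4 + 1.336 + 0.04749 = 1.384 m·K/W
Q' = ΔT/ΣR = (522 °C − 34.3 °C)/1.384 = 352 W/m

Q' = 352 W/m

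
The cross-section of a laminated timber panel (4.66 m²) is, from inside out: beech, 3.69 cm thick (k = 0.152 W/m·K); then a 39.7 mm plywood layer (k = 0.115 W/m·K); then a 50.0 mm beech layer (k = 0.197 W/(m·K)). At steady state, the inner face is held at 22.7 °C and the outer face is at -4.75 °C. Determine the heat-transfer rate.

Resistance network (inner→outer):
  R_beech = L/(kA) = 0.0369/(0.152·4.66) = 0.05210 K/W
  R_plywood = L/(kA) = 0.0397/(0.115·4.66) = 0.07408 K/W
  R_beech = L/(kA) = 0.0500/(0.197·4.66) = 0.05447 K/W
ΣR = 0.05210 + 0.07408 + 0.05447 = 0.1806 K/W
Q = ΔT/ΣR = (22.7 °C − -4.75 °C)/0.1806 = 152 W

Q = 152 W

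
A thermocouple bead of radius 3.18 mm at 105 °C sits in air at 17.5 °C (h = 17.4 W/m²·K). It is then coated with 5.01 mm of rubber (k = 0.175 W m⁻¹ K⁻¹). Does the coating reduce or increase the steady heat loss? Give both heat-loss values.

increases: 0.193 → 0.562 W

Critical radius for a sphere: r_cr = 2k/h = 0.0201 m = 2.01 cm.
Outer radius after coating: r₂ = 0.00318 + 0.00501 = 0.00819 m.
Since r₁ < r_cr and r₂ ≤ r_cr, the coating moves toward the maximum at r_cr — heat loss rises.
Bare: R = 1/(4πr₁²h) = 452.3 K/W; Q = 87.5/452.3 = 0.193 W.
Coated: R = R_cond + R_conv = 155.7 K/W; Q = 87.5/155.7 = 0.562 W.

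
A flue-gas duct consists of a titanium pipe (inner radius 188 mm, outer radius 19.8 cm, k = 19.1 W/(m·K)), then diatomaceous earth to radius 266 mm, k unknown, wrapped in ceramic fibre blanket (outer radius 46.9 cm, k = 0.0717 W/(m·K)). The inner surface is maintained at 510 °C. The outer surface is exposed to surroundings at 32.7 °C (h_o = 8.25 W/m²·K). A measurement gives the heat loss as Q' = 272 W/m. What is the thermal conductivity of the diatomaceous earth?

ΣR = ΔT/Q' = |510 − 32.7|/272 = 1.755 m·K/W
Known resistances:
  R'_titanium = ln(0.198/0.188)/(2πk) = 0.05183/(2π·19.1) = 4.318×10^-4 m·K/W
  R'_ceramic fibre blanket = ln(0.469/0.266)/(2πk) = 0.5671/(2π·0.0717) = 1.259 m·K/W
  R'_conv,out = 1/(2πr h) = 1/(2π·0.469·8.25) = 0.04113 m·K/W
R_diatomaceous earth = ΣR − ΣR_known = 1.755 − 1.301 = 0.4540 m·K/W
ln(r₂/r₁)/(2πk) = 0.4540 ⇒ k = 0.2952/(2π·0.4540) = 0.103 W/m·K

k = 0.103 W/m·K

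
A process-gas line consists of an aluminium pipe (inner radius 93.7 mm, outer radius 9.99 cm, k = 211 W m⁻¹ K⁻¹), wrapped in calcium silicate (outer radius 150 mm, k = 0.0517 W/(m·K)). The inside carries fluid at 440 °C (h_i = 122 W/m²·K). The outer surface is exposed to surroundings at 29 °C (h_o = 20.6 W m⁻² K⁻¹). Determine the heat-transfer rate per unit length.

Q' = 312 W/m

Treat each layer as a resistance in series:
  R'_conv,in = 1/(2πr h) = 1/(2π·0.0937·122) = 0.01392 m·K/W
  R'_aluminium = ln(0.0999/0.0937)/(2πk) = 0.06407/(2π·211) = 4.833×10^-5 m·K/W
  R'_calcium silicate = ln(0.150/0.0999)/(2πk) = 0.4065/(2π·0.0517) = 1.251 m·K/W
  R'_conv,out = 1/(2πr h) = 1/(2π·0.150·20.6) = 0.05151 m·K/W
ΣR = 0.01392 + 4.833×10^-5 + 1.251 + 0.05151 = 1.316 m·K/W
Q' = ΔT/ΣR = (440 °C − 29 °C)/1.316 = 312 W/m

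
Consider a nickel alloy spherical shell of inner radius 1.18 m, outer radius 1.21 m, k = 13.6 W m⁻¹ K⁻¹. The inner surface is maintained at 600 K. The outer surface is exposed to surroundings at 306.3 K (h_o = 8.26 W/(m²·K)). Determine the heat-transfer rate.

Resistance network (inner→outer):
  R_nickel alloy = (1/1.18 − 1/1.21)/(4πk) = 0.02101/(4π·13.6) = 1.229×10^-4 K/W
  R_conv,out = 1/(4πr²h) = 1/(4π·1.21²·8.26) = 0.006580 K/W
ΣR = 1.229×10^-4 + 0.006580 = 0.006703 K/W
Q = ΔT/ΣR = (600 K − 306.3 K)/0.006703 = 43800 W

Q = 43.8 kW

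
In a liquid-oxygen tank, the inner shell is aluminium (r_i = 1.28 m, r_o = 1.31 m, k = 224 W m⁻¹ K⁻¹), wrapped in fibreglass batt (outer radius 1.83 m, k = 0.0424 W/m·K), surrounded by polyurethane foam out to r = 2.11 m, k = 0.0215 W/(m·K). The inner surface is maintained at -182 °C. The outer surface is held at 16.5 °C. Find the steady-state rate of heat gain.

Q = 294 W

Series thermal resistances, inner to outer:
  R_aluminium = (1/1.28 − 1/1.31)/(4πk) = 0.01789/(4π·224) = 6.356×10^-6 K/W
  R_fibreglass batt = (1/1.31 − 1/1.83)/(4πk) = 0.2169/(4π·0.0424) = 0.4071 K/W
  R_polyurethane foam = (1/1.83 − 1/2.11)/(4πk) = 0.07251/(4π·0.0215) = 0.2684 K/W
ΣR = 6.356×10^-6 + 0.4071 + 0.2684 = 0.6755 K/W
Q = ΔT/ΣR = (-182 °C − 16.5 °C)/0.6755 = -294 W
(Negative Q ⇒ heat flows inward; heat gain = 294 W.)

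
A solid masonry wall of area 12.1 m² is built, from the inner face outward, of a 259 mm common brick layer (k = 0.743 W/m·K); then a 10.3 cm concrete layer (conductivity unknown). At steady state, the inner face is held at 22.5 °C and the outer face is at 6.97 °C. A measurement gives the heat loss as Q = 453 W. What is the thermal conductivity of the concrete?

ΣR = ΔT/Q = |22.5 − 6.97|/453 = 0.03428 K/W
Known resistances:
  R_common brick = L/(kA) = 0.259/(0.743·12.1) = 0.02881 K/W
R_concrete = ΣR − ΣR_known = 0.03428 − 0.02881 = 0.005470 K/W
L/(kA) = 0.005470 ⇒ k = 0.103/(0.005470·12.1) = 1.56 W/m·K

k = 1.56 W/m·K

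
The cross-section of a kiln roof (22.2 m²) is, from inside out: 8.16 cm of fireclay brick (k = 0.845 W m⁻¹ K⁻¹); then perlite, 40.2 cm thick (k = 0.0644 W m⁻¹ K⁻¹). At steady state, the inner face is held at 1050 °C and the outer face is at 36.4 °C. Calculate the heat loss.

Treat each layer as a resistance in series:
  R_fireclay brick = L/(kA) = 0.0816/(0.845·22.2) = 0.004350 K/W
  R_perlite = L/(kA) = 0.402/(0.0644·22.2) = 0.2812 K/W
ΣR = 0.004350 + 0.2812 = 0.2856 K/W
Q = ΔT/ΣR = (1050 °C − 36.4 °C)/0.2856 = 3550 W

Q = 3550 W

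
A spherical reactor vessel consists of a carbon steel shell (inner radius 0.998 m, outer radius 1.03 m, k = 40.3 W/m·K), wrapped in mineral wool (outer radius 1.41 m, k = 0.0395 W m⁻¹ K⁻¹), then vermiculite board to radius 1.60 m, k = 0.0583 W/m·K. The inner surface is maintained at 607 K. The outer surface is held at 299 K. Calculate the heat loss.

Series thermal resistances, inner to outer:
  R_carbon steel = (1/0.998 − 1/1.03)/(4πk) = 0.03113/(4π·40.3) = 6.147×10^-5 K/W
  R_mineral wool = (1/1.03 − 1/1.41)/(4πk) = 0.2617/(4π·0.0395) = 0.5271 K/W
  R_vermiculite board = (1/1.41 − 1/1.60)/(4πk) = 0.08422/(4π·0.0583) = 0.1150 K/W
ΣR = 6.147×10^-5 + 0.5271 + 0.1150 = 0.6422 K/W
Q = ΔT/ΣR = (607 K − 299 K)/0.6422 = 480 W

Q = 480 W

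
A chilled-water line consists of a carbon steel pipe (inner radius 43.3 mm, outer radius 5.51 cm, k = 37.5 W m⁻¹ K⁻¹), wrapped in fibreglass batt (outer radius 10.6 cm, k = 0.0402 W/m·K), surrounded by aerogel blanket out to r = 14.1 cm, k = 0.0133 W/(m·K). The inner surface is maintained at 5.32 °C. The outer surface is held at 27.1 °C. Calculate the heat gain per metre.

Q' = 3.63 W/m

Resistance network (inner→outer):
  R'_carbon steel = ln(0.0551/0.0433)/(2πk) = 0.2410/(2π·37.5) = 0.001023 m·K/W
  R'_fibreglass batt = ln(0.106/0.0551)/(2πk) = 0.6543/(2π·0.0402) = 2.590 m·K/W
  R'_aerogel blanket = ln(0.141/0.106)/(2πk) = 0.2853/(2π·0.0133) = 3.414 m·K/W
ΣR = 0.001023 + 2.590 + 3.414 = 6.005 m·K/W
Q' = ΔT/ΣR = (5.32 °C − 27.1 °C)/6.005 = -3.63 W/m
(Negative Q' ⇒ heat flows inward; heat gain = 3.63 W/m.)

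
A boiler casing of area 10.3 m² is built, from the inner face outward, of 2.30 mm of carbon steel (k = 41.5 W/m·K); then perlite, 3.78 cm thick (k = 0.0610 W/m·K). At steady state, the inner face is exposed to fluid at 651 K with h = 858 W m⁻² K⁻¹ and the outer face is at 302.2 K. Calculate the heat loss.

Resistance network (inner→outer):
  R_conv,in = 1/(hA) = 1/(858·10.3) = 1.132×10^-4 K/W
  R_carbon steel = L/(kA) = 0.00230/(41.5·10.3) = 5.381×10^-6 K/W
  R_perlite = L/(kA) = 0.0378/(0.0610·10.3) = 0.06016 K/W
ΣR = 1.132×10^-4 + 5.381×10^-6 + 0.06016 = 0.06028 K/W
Q = ΔT/ΣR = (651 K − 302.2 K)/0.06028 = 5790 W

Q = 5.79 kW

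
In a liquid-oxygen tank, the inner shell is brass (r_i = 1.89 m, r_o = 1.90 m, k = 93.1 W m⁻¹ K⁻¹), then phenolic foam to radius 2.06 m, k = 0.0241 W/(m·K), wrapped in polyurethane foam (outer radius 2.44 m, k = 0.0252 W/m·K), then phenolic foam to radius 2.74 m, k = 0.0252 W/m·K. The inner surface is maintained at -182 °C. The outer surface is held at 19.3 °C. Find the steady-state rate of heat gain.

Q = 391 W

Resistance network (inner→outer):
  R_brass = (1/1.89 − 1/1.90)/(4πk) = 0.002785/(4π·93.1) = 2.380×10^-6 K/W
  R_phenolic foam = (1/1.90 − 1/2.06)/(4πk) = 0.04088/(4π·0.0241) = 0.1350 K/W
  R_polyurethane foam = (1/2.06 − 1/2.44)/(4πk) = 0.07560/(4π·0.0252) = 0.2387 K/W
  R_phenolic foam = (1/2.44 − 1/2.74)/(4πk) = 0.04487/(4π·0.0252) = 0.1417 K/W
ΣR = 2.380×10^-6 + 0.1350 + 0.2387 + 0.1417 = 0.5154 K/W
Q = ΔT/ΣR = (-182 °C − 19.3 °C)/0.5154 = -391 W
(Negative Q ⇒ heat flows inward; heat gain = 391 W.)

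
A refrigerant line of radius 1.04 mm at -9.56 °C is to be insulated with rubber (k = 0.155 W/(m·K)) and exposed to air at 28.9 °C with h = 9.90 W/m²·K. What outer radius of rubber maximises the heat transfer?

r_cr = 1.57 cm

For a cylinder, r_cr = k_ins/h = 0.155/9.90 = 0.0157 m = 1.57 cm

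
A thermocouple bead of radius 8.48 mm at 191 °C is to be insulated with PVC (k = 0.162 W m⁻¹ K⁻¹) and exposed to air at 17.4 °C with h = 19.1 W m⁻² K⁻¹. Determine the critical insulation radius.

r_cr = 1.70 cm

For a sphere, r_cr = 2k_ins/h = 2·0.162/19.1 = 0.0170 m = 1.70 cm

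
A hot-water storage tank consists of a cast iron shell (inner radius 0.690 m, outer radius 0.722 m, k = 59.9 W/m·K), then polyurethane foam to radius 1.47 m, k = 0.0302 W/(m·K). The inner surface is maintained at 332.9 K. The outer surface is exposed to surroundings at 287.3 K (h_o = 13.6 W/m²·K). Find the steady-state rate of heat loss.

Series thermal resistances, inner to outer:
  R_cast iron = (1/0.690 − 1/0.722)/(4πk) = 0.06423/(4π·59.9) = 8.533×10^-5 K/W
  R_polyurethane foam = (1/0.722 − 1/1.47)/(4πk) = 0.7048/(4π·0.0302) = 1.857 K/W
  R_conv,out = 1/(4πr²h) = 1/(4π·1.47²·13.6) = 0.002708 K/W
ΣR = 8.533×10^-5 + 1.857 + 0.002708 = 1.860 K/W
Q = ΔT/ΣR = (332.9 K − 287.3 K)/1.860 = 24.5 W

Q = 24.5 W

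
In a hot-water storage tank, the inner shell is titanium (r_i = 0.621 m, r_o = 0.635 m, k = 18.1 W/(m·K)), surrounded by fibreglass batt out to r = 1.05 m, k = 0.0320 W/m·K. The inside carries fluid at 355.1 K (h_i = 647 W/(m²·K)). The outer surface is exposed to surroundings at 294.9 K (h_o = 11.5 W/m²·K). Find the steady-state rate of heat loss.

Q = 38.7 W

Treat each layer as a resistance in series:
  R_conv,in = 1/(4πr²h) = 1/(4π·0.621²·647) = 3.189×10^-4 K/W
  R_titanium = (1/0.621 − 1/0.635)/(4πk) = 0.03550/(4π·18.1) = 1.561×10^-4 K/W
  R_fibreglass batt = (1/0.635 − 1/1.05)/(4πk) = 0.6224/(4π·0.0320) = 1.548 K/W
  R_conv,out = 1/(4πr²h) = 1/(4π·1.05²·11.5) = 0.006276 K/W
ΣR = 3.189×10^-4 + 1.561×10^-4 + 1.548 + 0.006276 = 1.555 K/W
Q = ΔT/ΣR = (355.1 K − 294.9 K)/1.555 = 38.7 W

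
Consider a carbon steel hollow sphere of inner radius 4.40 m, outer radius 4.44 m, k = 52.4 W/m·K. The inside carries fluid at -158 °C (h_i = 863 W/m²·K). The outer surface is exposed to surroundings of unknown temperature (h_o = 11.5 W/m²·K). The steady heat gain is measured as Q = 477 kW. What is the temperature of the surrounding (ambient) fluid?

Series resistances:
  R_conv,in = 1/(4πr²h) = 1/(4π·4.40²·863) = 4.763×10^-6 K/W
  R_carbon steel = (1/4.40 − 1/4.44)/(4πk) = 0.002048/(4π·52.4) = 3.109×10^-6 K/W
  R_conv,out = 1/(4πr²h) = 1/(4π·4.44²·11.5) = 3.510×10^-4 K/W
ΣR = 3.589×10^-4 K/W
ΔT = Q·ΣR = 4.77×10^5 × 3.589×10^-4 = 171.2 K
Heat flows inward, so T_out = T_in + ΔT = -158 + 171.2 = 13.2 °C

T_out = 13.2 °C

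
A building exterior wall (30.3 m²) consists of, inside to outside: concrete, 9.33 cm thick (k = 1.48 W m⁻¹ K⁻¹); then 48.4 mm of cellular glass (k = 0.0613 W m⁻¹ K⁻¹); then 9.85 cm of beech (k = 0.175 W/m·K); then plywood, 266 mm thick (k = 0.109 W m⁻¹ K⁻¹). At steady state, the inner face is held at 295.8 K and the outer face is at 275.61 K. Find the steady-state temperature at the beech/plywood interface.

Resistance network (inner→outer):
  R_concrete = L/(kA) = 0.0933/(1.48·30.3) = 0.002081 K/W
  R_cellular glass = L/(kA) = 0.0484/(0.0613·30.3) = 0.02606 K/W
  R_beech = L/(kA) = 0.0985/(0.175·30.3) = 0.01858 K/W
  R_plywood = L/(kA) = 0.266/(0.109·30.3) = 0.08054 K/W
ΣR = 0.002081 + 0.02606 + 0.01858 + 0.08054 = 0.1273 K/W
Q = ΔT/ΣR = (295.8 K − 275.61 K)/0.1273 = 158.6 W
From the inner boundary to the beech/plywood interface, ΣR_partial = 0.04672 K/W.
T_interface = T_in − Q·ΣR_partial = 295.8 K − (158.6)(0.04672) = 288.4 K

T = 288.4 K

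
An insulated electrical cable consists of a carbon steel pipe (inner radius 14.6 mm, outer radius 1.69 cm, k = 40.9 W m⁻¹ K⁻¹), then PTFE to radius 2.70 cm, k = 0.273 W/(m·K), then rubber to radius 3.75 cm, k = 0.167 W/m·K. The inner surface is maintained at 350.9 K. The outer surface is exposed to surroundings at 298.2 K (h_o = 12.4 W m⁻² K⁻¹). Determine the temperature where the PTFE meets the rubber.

Treat each layer as a resistance in series:
  R'_carbon steel = ln(0.0169/0.0146)/(2πk) = 0.1463/(2π·40.9) = 5.693×10^-4 m·K/W
  R'_PTFE = ln(0.0270/0.0169)/(2πk) = 0.4685/(2π·0.273) = 0.2731 m·K/W
  R'_rubber = ln(0.0375/0.0270)/(2πk) = 0.3285/(2π·0.167) = 0.3131 m·K/W
  R'_conv,out = 1/(2πr h) = 1/(2π·0.0375·12.4) = 0.3423 m·K/W
ΣR = 5.693×10^-4 + 0.2731 + 0.3131 + 0.3423 = 0.9291 m·K/W
Q' = ΔT/ΣR = (350.9 K − 298.2 K)/0.9291 = 56.72 W/m
From the inner boundary to the PTFE/rubber interface, ΣR_partial = 0.2737 m·K/W.
T_interface = T_in − Q'·ΣR_partial = 350.9 K − (56.72)(0.2737) = 335.4 K

T = 335.4 K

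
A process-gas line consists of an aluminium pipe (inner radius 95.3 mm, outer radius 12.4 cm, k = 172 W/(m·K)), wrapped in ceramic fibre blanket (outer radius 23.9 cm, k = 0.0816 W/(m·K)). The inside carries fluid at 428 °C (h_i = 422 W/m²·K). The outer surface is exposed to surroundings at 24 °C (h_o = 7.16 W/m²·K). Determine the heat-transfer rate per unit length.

Series thermal resistances, inner to outer:
  R'_conv,in = 1/(2πr h) = 1/(2π·0.0953·422) = 0.003957 m·K/W
  R'_aluminium = ln(0.124/0.0953)/(2πk) = 0.2633/(2π·172) = 2.436×10^-4 m·K/W
  R'_ceramic fibre blanket = ln(0.239/0.124)/(2πk) = 0.6562/(2π·0.0816) = 1.280 m·K/W
  R'_conv,out = 1/(2πr h) = 1/(2π·0.239·7.16) = 0.09301 m·K/W
ΣR = 0.003957 + 2.436×10^-4 + 1.280 + 0.09301 = 1.377 m·K/W
Q' = ΔT/ΣR = (428 °C − 24 °C)/1.377 = 293 W/m

Q' = 293 W/m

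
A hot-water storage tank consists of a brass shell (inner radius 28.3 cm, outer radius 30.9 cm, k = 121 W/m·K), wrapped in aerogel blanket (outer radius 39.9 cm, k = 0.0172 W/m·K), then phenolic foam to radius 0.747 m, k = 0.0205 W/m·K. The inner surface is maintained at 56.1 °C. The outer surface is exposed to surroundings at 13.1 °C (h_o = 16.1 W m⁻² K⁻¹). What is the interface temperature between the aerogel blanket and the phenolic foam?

T = 37.8 °C

Resistance network (inner→outer):
  R_brass = (1/0.283 − 1/0.309)/(4πk) = 0.2973/(4π·121) = 1.955×10^-4 K/W
  R_aerogel blanket = (1/0.309 − 1/0.399)/(4πk) = 0.7300/(4π·0.0172) = 3.377 K/W
  R_phenolic foam = (1/0.399 − 1/0.747)/(4πk) = 1.168/(4π·0.0205) = 4.532 K/W
  R_conv,out = 1/(4πr²h) = 1/(4π·0.747²·16.1) = 0.008858 K/W
ΣR = 1.955×10^-4 + 3.377 + 4.532 + 0.008858 = 7.918 K/W
Q = ΔT/ΣR = (56.1 °C − 13.1 °C)/7.918 = 5.431 W
From the inner boundary to the aerogel blanket/phenolic foam interface, ΣR_partial = 3.377 K/W.
T_interface = T_in − Q·ΣR_partial = 56.1 °C − (5.431)(3.377) = 37.8 °C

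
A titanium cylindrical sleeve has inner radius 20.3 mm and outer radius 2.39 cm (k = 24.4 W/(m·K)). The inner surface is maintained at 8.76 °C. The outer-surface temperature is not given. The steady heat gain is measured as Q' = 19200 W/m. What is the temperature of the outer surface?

Sum the resistances:
  R'_titanium = ln(0.0239/0.0203)/(2πk) = 0.1633/(2π·24.4) = 0.001065 m·K/W
ΣR = 0.001065 m·K/W
ΔT = Q'·ΣR = 19200 × 0.001065 = 20.45 K
Heat flows inward, so T_out = T_in + ΔT = 8.76 + 20.45 = 29.2 °C

T_out = 29.2 °C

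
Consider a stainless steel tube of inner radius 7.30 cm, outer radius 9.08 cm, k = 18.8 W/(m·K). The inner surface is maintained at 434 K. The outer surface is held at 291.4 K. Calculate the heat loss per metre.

Q' = 2πk·ΔT/ln(r₂/r₁) = 2π × 18.8 × 142.6 / ln(0.0908/0.0730) = 77200 W/m

Q' = 77200 W/m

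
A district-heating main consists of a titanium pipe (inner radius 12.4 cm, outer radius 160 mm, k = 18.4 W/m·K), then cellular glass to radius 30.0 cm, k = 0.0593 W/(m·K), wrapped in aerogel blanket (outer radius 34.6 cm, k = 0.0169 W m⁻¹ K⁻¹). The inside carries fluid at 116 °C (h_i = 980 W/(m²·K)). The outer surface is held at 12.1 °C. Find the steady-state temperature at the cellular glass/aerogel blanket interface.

T = 58.1 °C

Treat each layer as a resistance in series:
  R'_conv,in = 1/(2πr h) = 1/(2π·0.124·980) = 0.001310 m·K/W
  R'_titanium = ln(0.160/0.124)/(2πk) = 0.2549/(2π·18.4) = 0.002205 m·K/W
  R'_cellular glass = ln(0.300/0.160)/(2πk) = 0.6286/(2π·0.0593) = 1.687 m·K/W
  R'_aerogel blanket = ln(0.346/0.300)/(2πk) = 0.1427/(2π·0.0169) = 1.343 m·K/W
ΣR = 0.001310 + 0.002205 + 1.687 + 1.343 = 3.034 m·K/W
Q' = ΔT/ΣR = (116 °C − 12.1 °C)/3.034 = 34.25 W/m
From the inner boundary to the cellular glass/aerogel blanket interface, ΣR_partial = 1.691 m·K/W.
T_interface = T_in − Q'·ΣR_partial = 116 °C − (34.25)(1.691) = 58.1 °C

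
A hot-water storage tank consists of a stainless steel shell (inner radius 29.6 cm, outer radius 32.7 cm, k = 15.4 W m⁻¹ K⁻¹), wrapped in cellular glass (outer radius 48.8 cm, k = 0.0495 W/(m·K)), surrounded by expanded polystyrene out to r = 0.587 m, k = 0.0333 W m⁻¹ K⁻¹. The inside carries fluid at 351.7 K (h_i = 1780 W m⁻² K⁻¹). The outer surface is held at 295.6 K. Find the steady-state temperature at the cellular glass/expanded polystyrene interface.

T = 314.5 K

Treat each layer as a resistance in series:
  R_conv,in = 1/(4πr²h) = 1/(4π·0.296²·1780) = 5.103×10^-4 K/W
  R_stainless steel = (1/0.296 − 1/0.327)/(4πk) = 0.3203/(4π·15.4) = 0.001655 K/W
  R_cellular glass = (1/0.327 − 1/0.488)/(4πk) = 1.009/(4π·0.0495) = 1.622 K/W
  R_expanded polystyrene = (1/0.488 − 1/0.587)/(4πk) = 0.3456/(4π·0.0333) = 0.8259 K/W
ΣR = 5.103×10^-4 + 0.001655 + 1.622 + 0.8259 = 2.450 K/W
Q = ΔT/ΣR = (351.7 K − 295.6 K)/2.450 = 22.90 W
From the inner boundary to the cellular glass/expanded polystyrene interface, ΣR_partial = 1.624 K/W.
T_interface = T_in − Q·ΣR_partial = 351.7 K − (22.90)(1.624) = 314.5 K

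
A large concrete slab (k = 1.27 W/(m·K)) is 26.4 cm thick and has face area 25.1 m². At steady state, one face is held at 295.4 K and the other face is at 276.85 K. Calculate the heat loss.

Q = kA·ΔT/L = 1.27 × 25.1 × |295.4 K − 276.85 K| / 0.264 = 2240 W

Q = 2.24 kW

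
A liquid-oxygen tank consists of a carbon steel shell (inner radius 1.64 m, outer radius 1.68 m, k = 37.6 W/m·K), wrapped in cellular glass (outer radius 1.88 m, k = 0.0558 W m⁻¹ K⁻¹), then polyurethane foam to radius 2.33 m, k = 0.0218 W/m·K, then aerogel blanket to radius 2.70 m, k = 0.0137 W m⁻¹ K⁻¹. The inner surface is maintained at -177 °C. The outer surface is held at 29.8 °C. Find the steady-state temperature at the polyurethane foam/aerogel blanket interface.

T = -57.7 °C

Series thermal resistances, inner to outer:
  R_carbon steel = (1/1.64 − 1/1.68)/(4πk) = 0.01452/(4π·37.6) = 3.073×10^-5 K/W
  R_cellular glass = (1/1.68 − 1/1.88)/(4πk) = 0.06332/(4π·0.0558) = 0.09031 K/W
  R_polyurethane foam = (1/1.88 − 1/2.33)/(4πk) = 0.1027/(4π·0.0218) = 0.3750 K/W
  R_aerogel blanket = (1/2.33 − 1/2.70)/(4πk) = 0.05881/(4π·0.0137) = 0.3416 K/W
ΣR = 3.073×10^-5 + 0.09031 + 0.3750 + 0.3416 = 0.8069 K/W
Q = ΔT/ΣR = (-177 °C − 29.8 °C)/0.8069 = -256.3 W
From the inner boundary to the polyurethane foam/aerogel blanket interface, ΣR_partial = 0.4653 K/W.
T_interface = T_in − Q·ΣR_partial = -177 °C − (-256.3)(0.4653) = -57.7 °C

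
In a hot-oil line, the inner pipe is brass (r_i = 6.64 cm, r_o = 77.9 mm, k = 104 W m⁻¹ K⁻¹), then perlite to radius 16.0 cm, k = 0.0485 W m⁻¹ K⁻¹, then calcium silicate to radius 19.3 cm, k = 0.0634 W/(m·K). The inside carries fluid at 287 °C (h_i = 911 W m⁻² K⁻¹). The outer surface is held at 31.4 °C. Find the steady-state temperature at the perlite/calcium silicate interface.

Resistance network (inner→outer):
  R'_conv,in = 1/(2πr h) = 1/(2π·0.0664·911) = 0.002631 m·K/W
  R'_brass = ln(0.0779/0.0664)/(2πk) = 0.1597/(2π·104) = 2.444×10^-4 m·K/W
  R'_perlite = ln(0.160/0.0779)/(2πk) = 0.7197/(2π·0.0485) = 2.362 m·K/W
  R'_calcium silicate = ln(0.193/0.160)/(2πk) = 0.1875/(2π·0.0634) = 0.4707 m·K/W
ΣR = 0.002631 + 2.444×10^-4 + 2.362 + 0.4707 = 2.836 m·K/W
Q' = ΔT/ΣR = (287 °C − 31.4 °C)/2.836 = 90.13 W/m
From the inner boundary to the perlite/calcium silicate interface, ΣR_partial = 2.365 m·K/W.
T_interface = T_in − Q'·ΣR_partial = 287 °C − (90.13)(2.365) = 73.8 °C

T = 73.8 °C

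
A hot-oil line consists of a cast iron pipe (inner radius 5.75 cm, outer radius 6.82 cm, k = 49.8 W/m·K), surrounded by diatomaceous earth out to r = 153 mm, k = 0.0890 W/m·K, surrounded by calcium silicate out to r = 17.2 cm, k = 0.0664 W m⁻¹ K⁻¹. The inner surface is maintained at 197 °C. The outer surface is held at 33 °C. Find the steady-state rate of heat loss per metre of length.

Q' = 95.0 W/m

Resistance network (inner→outer):
  R'_cast iron = ln(0.0682/0.0575)/(2πk) = 0.1707/(2π·49.8) = 5.454×10^-4 m·K/W
  R'_diatomaceous earth = ln(0.153/0.0682)/(2πk) = 0.8080/(2π·0.0890) = 1.445 m·K/W
  R'_calcium silicate = ln(0.172/0.153)/(2πk) = 0.1171/(2π·0.0664) = 0.2806 m·K/W
ΣR = 5.454×10^-4 + 1.445 + 0.2806 = 1.726 m·K/W
Q' = ΔT/ΣR = (197 °C − 33 °C)/1.726 = 95.0 W/m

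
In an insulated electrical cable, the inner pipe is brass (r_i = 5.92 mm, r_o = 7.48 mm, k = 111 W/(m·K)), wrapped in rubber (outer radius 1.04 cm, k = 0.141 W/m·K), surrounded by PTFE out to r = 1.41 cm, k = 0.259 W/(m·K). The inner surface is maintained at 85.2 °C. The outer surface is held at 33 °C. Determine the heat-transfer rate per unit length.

Q' = 93.3 W/m

Series thermal resistances, inner to outer:
  R'_brass = ln(0.00748/0.00592)/(2πk) = 0.2339/(2π·111) = 3.354×10^-4 m·K/W
  R'_rubber = ln(0.0104/0.00748)/(2πk) = 0.3296/(2π·0.141) = 0.3720 m·K/W
  R'_PTFE = ln(0.0141/0.0104)/(2πk) = 0.3044/(2π·0.259) = 0.1870 m·K/W
ΣR = 3.354×10^-4 + 0.3720 + 0.1870 = 0.5593 m·K/W
Q' = ΔT/ΣR = (85.2 °C − 33 °C)/0.5593 = 93.3 W/m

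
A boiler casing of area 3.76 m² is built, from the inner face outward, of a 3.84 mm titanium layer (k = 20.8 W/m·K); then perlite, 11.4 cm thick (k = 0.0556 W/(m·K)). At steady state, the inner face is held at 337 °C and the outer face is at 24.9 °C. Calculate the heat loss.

Series thermal resistances, inner to outer:
  R_titanium = L/(kA) = 0.00384/(20.8·3.76) = 4.910×10^-5 K/W
  R_perlite = L/(kA) = 0.114/(0.0556·3.76) = 0.5453 K/W
ΣR = 4.910×10^-5 + 0.5453 = 0.5453 K/W
Q = ΔT/ΣR = (337 °C − 24.9 °C)/0.5453 = 572 W

Q = 572 W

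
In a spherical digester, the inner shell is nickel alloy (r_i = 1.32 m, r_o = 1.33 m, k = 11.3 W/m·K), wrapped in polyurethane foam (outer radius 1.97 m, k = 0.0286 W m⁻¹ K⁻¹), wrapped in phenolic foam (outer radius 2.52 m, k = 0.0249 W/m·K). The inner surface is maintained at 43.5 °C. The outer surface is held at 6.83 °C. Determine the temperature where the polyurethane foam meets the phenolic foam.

Resistance network (inner→outer):
  R_nickel alloy = (1/1.32 − 1/1.33)/(4πk) = 0.005696/(4π·11.3) = 4.011×10^-5 K/W
  R_polyurethane foam = (1/1.33 − 1/1.97)/(4πk) = 0.2443/(4π·0.0286) = 0.6797 K/W
  R_phenolic foam = (1/1.97 − 1/2.52)/(4πk) = 0.1108/(4π·0.0249) = 0.3541 K/W
ΣR = 4.011×10^-5 + 0.6797 + 0.3541 = 1.034 K/W
Q = ΔT/ΣR = (43.5 °C − 6.83 °C)/1.034 = 35.46 W
From the inner boundary to the polyurethane foam/phenolic foam interface, ΣR_partial = 0.6797 K/W.
T_interface = T_in − Q·ΣR_partial = 43.5 °C − (35.46)(0.6797) = 19.4 °C

T = 19.4 °C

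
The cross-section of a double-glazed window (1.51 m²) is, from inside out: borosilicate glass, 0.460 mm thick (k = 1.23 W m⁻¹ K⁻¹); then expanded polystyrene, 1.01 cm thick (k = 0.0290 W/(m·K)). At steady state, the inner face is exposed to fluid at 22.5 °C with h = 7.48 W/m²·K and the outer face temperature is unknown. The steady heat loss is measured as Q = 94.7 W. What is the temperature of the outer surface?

T_out = -7.75 °C

Series resistances:
  R_conv,in = 1/(hA) = 1/(7.48·1.51) = 0.08854 K/W
  R_borosilicate glass = L/(kA) = 4.60×10^-4/(1.23·1.51) = 2.477×10^-4 K/W
  R_expanded polystyrene = L/(kA) = 0.0101/(0.0290·1.51) = 0.2306 K/W
ΣR = 0.3194 K/W
ΔT = Q·ΣR = 94.7 × 0.3194 = 30.25 K
Heat flows outward, so T_out = T_in − ΔT = 22.5 − 30.25 = -7.75 °C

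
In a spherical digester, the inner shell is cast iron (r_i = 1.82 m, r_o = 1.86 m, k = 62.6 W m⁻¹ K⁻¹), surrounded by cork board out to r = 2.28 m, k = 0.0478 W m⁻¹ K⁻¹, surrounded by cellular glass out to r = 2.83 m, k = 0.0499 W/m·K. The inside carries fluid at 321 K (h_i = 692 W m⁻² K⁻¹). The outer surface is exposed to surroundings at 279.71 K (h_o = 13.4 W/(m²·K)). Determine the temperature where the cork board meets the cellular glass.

Treat each layer as a resistance in series:
  R_conv,in = 1/(4πr²h) = 1/(4π·1.82²·692) = 3.472×10^-5 K/W
  R_cast iron = (1/1.82 − 1/1.86)/(4πk) = 0.01182/(4π·62.6) = 1.502×10^-5 K/W
  R_cork board = (1/1.86 − 1/2.28)/(4πk) = 0.09904/(4π·0.0478) = 0.1649 K/W
  R_cellular glass = (1/2.28 − 1/2.83)/(4πk) = 0.08524/(4π·0.0499) = 0.1359 K/W
  R_conv,out = 1/(4πr²h) = 1/(4π·2.83²·13.4) = 7.415×10^-4 K/W
ΣR = 3.472×10^-5 + 1.502×10^-5 + 0.1649 + 0.1359 + 7.415×10^-4 = 0.3016 K/W
Q = ΔT/ΣR = (321 K − 279.71 K)/0.3016 = 136.9 W
From the inner boundary to the cork board/cellular glass interface, ΣR_partial = 0.1649 K/W.
T_interface = T_in − Q·ΣR_partial = 321 K − (136.9)(0.1649) = 298.4 K

T = 298.4 K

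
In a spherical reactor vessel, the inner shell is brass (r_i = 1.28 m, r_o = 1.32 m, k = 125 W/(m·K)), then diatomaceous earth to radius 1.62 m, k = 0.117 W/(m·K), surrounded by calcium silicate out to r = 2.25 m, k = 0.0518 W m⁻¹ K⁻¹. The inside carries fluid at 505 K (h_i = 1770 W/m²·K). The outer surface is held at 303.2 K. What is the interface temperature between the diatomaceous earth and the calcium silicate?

T = 452 K

Treat each layer as a resistance in series:
  R_conv,in = 1/(4πr²h) = 1/(4π·1.28²·1770) = 2.744×10^-5 K/W
  R_brass = (1/1.28 − 1/1.32)/(4πk) = 0.02367/(4π·125) = 1.507×10^-5 K/W
  R_diatomaceous earth = (1/1.32 − 1/1.62)/(4πk) = 0.1403/(4π·0.117) = 0.09542 K/W
  R_calcium silicate = (1/1.62 − 1/2.25)/(4πk) = 0.1728/(4π·0.0518) = 0.2655 K/W
ΣR = 2.744×10^-5 + 1.507×10^-5 + 0.09542 + 0.2655 = 0.3610 K/W
Q = ΔT/ΣR = (505 K − 303.2 K)/0.3610 = 559.0 W
From the inner boundary to the diatomaceous earth/calcium silicate interface, ΣR_partial = 0.09546 K/W.
T_interface = T_in − Q·ΣR_partial = 505 K − (559.0)(0.09546) = 452 K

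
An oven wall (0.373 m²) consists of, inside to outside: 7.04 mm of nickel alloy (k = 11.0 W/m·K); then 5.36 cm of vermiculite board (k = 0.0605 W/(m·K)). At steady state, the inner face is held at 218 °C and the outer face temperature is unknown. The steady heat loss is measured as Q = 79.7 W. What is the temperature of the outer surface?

Series resistances:
  R_nickel alloy = L/(kA) = 0.00704/(11.0·0.373) = 0.001716 K/W
  R_vermiculite board = L/(kA) = 0.0536/(0.0605·0.373) = 2.375 K/W
ΣR = 2.377 K/W
ΔT = Q·ΣR = 79.7 × 2.377 = 189.4 K
Heat flows outward, so T_out = T_in − ΔT = 218 − 189.4 = 28.6 °C

T_out = 28.6 °C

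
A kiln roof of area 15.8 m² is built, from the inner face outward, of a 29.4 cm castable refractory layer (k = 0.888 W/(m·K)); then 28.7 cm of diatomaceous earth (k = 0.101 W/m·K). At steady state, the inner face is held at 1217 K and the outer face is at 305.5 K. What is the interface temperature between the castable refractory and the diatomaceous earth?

Resistance network (inner→outer):
  R_castable refractory = L/(kA) = 0.294/(0.888·15.8) = 0.02095 K/W
  R_diatomaceous earth = L/(kA) = 0.287/(0.101·15.8) = 0.1798 K/W
ΣR = 0.02095 + 0.1798 = 0.2007 K/W
Q = ΔT/ΣR = (1217 K − 305.5 K)/0.2007 = 4542 W
From the inner boundary to the castable refractory/diatomaceous earth interface, ΣR_partial = 0.02095 K/W.
T_interface = T_in − Q·ΣR_partial = 1217 K − (4542)(0.02095) = 1122 K

T = 1122 K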